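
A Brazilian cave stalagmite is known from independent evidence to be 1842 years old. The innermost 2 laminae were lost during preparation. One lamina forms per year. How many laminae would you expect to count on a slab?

1840 laminae

At one lamina per year, 1842 years correspond to 1842 laminae.
Less the 2 uncaptured laminae: 1842 − 2 = 1840.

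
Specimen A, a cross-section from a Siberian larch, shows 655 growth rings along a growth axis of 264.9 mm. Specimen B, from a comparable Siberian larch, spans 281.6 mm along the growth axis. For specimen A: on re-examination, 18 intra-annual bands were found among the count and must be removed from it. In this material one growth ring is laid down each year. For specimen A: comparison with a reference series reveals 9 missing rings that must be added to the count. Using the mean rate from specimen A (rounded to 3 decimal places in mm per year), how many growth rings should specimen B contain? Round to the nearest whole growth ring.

687 growth rings

Specimen A: true growth ring count = 655 − 18 + 9 = 646.
A: Extension rate ≈ 264.9 / 646 = 0.410 mm per year.
For B, 281.6 / 0.410 = 686.83 years ≈ 687 growth rings.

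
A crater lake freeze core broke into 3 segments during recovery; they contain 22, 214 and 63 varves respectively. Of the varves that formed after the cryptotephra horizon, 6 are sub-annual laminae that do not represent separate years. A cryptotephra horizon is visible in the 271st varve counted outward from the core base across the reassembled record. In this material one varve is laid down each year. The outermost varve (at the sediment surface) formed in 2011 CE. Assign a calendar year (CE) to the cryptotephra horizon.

1989 CE

Total varves = 22 + 214 + 63 = 299.
299 − 271 = 28 varves lie beyond the cryptotephra horizon toward the sediment surface.
Removing the 6 false varves leaves 28 − 6 = 22 true varves beyond the cryptotephra horizon.
The varve at the sediment surface is 2011 CE, so the cryptotephra horizon dates to 2011 − 22 = 1989 CE.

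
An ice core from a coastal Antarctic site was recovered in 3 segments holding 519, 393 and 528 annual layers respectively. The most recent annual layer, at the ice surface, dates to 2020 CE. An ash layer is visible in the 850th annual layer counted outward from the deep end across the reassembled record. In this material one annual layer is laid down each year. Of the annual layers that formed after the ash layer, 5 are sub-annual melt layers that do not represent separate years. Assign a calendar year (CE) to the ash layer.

1435 CE

Total annual layers = 519 + 393 + 528 = 1440.
1440 − 850 = 590 annual layers lie beyond the ash layer toward the ice surface.
590 − 5 false = 585 true annual layers after the ash layer.
The annual layer at the ice surface is 2020 CE, so the ash layer dates to 2020 − 585 = 1435 CE.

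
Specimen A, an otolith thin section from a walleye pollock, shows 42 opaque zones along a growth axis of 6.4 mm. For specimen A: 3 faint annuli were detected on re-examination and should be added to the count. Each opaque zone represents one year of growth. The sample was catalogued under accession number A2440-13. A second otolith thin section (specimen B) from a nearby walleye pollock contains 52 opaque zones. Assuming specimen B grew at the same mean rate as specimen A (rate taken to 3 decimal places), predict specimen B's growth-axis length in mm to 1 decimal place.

7.4 mm

Specimen A: after corrections the count is 42 + 3 = 45 opaque zones.
A: 6.4 mm over 45 years gives 6.4 / 45 ≈ 0.142 mm/yr.
B's length ≈ 0.142 × 52 = 7.4 mm.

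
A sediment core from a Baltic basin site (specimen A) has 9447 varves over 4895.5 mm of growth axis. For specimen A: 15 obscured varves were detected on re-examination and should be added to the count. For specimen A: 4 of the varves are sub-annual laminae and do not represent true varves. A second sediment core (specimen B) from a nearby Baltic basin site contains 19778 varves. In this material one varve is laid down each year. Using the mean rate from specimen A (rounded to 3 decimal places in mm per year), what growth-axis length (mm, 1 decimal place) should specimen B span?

Specimen A: true varve count = 9447 − 4 + 15 = 9458.
A: Extension rate ≈ 4895.5 / 9458 = 0.518 mm/yr.
Length of B = 0.518 × 19778 = 10245.0 mm.

10245.0 mm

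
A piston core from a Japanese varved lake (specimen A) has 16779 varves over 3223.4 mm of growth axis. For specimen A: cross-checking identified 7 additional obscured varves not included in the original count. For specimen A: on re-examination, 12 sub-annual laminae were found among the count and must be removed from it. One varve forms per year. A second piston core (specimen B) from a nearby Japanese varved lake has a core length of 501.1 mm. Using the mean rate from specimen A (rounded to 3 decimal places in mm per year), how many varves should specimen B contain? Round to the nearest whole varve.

2610 varves

Specimen A: after corrections the count is 16779 − 12 + 7 = 16774 varves.
A: Mean rate = 3223.4 mm / 16774 years ≈ 0.192 mm per year.
For B, 501.1 / 0.192 = 2609.90 years ≈ 2610 varves.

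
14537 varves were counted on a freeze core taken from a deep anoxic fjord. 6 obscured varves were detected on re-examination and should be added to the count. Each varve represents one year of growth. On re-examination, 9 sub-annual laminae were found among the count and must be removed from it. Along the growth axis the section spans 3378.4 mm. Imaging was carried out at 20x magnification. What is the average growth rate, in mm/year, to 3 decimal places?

After corrections the count is 14537 − 9 + 6 = 14534 varves.
Extension rate ≈ 3378.4 / 14534 = 0.232 mm/year.

0.232 mm/year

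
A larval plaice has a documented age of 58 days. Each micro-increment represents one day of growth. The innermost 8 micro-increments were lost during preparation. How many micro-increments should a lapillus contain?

50 micro-increments

One micro-increment per day gives 58 micro-increments over 58 days.
Subtracting the 8 micro-increments not captured gives 58 − 8 = 50 micro-increments in the record.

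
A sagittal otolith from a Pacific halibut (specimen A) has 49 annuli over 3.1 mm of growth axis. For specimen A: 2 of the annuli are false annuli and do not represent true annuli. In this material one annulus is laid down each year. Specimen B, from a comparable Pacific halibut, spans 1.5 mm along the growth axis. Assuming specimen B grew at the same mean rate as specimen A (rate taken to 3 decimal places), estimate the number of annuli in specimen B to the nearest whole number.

Specimen A: after corrections the count is 49 − 2 = 47 annuli.
A: Extension rate ≈ 3.1 / 47 = 0.066 mm per year.
B spans 1.5 / 0.066 = 22.73 years ≈ 23 annuli.

23 annuli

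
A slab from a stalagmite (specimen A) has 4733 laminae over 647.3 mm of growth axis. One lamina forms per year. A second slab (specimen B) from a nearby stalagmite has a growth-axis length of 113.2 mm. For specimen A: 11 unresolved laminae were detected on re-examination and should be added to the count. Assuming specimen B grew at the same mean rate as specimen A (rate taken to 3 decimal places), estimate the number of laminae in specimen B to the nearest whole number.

832 laminae

Specimen A: after corrections the count is 4733 + 11 = 4744 laminae.
A: 647.3 mm over 4744 years gives 647.3 / 4744 ≈ 0.136 mm/year.
B spans 113.2 / 0.136 = 832.35 years ≈ 832 laminae.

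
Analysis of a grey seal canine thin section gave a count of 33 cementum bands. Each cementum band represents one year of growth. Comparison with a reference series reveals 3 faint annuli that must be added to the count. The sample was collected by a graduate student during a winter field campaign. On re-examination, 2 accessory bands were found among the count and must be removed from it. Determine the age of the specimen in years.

After corrections the count is 33 − 2 + 3 = 34 cementum bands.
At one cementum band per year, that is 34 years.

34 yr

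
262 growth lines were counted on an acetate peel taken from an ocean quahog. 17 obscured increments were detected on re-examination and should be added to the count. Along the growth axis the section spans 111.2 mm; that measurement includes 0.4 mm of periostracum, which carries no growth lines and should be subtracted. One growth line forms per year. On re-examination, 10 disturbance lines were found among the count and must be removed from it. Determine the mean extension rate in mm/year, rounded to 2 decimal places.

0.41 mm/year

Adjusted count: 262 − 10 + 17 = 269 growth lines.
The growth record spans 111.2 − 0.4 = 110.8 mm.
Extension rate ≈ 110.8 / 269 = 0.41 mm/year.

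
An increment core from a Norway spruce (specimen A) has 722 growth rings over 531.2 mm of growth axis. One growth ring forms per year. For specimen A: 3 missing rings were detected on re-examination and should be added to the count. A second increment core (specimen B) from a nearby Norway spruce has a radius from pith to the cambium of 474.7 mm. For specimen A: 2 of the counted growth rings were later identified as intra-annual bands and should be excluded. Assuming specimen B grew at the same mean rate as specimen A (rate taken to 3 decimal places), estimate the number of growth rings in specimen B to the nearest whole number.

646 growth rings

Specimen A: adjusted count: 722 − 2 + 3 = 723 growth rings.
A: Mean rate = 531.2 mm / 723 years ≈ 0.735 mm/yr.
B spans 474.7 / 0.735 = 645.85 years ≈ 646 growth rings.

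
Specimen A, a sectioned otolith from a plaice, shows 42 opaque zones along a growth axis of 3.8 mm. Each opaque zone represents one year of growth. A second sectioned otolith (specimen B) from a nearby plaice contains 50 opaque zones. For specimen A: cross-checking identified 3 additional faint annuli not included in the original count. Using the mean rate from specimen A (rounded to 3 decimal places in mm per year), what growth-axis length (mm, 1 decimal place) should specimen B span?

4.2 mm

Specimen A: true opaque zone count = 42 + 3 = 45.
A: Mean rate = 3.8 mm / 45 years ≈ 0.084 mm/yr.
B's length ≈ 0.084 × 50 = 4.2 mm.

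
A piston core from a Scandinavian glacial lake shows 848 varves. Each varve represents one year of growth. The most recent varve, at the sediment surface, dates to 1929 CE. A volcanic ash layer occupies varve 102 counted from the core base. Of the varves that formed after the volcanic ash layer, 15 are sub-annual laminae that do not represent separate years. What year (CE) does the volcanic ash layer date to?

Between varve 102 and the sediment surface there are 848 − 102 = 746 varves.
Excluding 15 false varves: 746 − 15 = 731.
Counting back 731 years from 1929 CE places the volcanic ash layer in 1929 − 731 = 1198 CE.

1198 CE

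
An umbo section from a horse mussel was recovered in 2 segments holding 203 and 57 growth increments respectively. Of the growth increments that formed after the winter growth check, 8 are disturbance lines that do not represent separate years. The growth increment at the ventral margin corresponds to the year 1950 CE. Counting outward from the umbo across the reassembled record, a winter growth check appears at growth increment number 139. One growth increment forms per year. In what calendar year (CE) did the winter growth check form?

Total growth increments = 203 + 57 = 260.
260 − 139 = 121 growth increments lie beyond the winter growth check toward the ventral margin.
Excluding 8 false growth increments: 121 − 8 = 113.
Counting back 113 years from 1950 CE places the winter growth check in 1950 − 113 = 1837 CE.

1837 CE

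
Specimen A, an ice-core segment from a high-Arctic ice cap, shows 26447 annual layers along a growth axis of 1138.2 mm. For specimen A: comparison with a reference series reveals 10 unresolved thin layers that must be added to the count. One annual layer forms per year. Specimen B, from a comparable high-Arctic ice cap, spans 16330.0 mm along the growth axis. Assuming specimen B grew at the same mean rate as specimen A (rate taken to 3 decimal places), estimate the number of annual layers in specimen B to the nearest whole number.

Specimen A: after corrections the count is 26447 + 10 = 26457 annual layers.
A: 1138.2 mm over 26457 years gives 1138.2 / 26457 ≈ 0.043 mm/yr.
Specimen B: 16330.0 mm / 0.043 mm per year = 379767.44 years ≈ 379767 annual layers.

379767 annual layers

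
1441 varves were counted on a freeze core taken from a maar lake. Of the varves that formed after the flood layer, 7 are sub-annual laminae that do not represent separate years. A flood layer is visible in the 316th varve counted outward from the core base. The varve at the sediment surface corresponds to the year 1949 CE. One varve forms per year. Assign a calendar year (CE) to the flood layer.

831 CE

The flood layer sits at varve 316 from the core base, so 1441 − 316 = 1125 varves formed after it.
1125 − 7 false = 1118 true varves after the flood layer.
1949 − 1118 = 831 CE.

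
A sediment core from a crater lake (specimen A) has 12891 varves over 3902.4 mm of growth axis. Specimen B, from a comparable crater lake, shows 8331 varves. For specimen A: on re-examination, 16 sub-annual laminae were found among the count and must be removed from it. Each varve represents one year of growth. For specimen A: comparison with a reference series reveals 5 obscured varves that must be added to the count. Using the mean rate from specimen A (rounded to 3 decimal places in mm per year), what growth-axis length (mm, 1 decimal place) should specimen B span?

Specimen A: adjusted count: 12891 − 16 + 5 = 12880 varves.
A: 3902.4 mm over 12880 years gives 3902.4 / 12880 ≈ 0.303 mm/year.
Length of B = 0.303 × 8331 = 2524.3 mm.

2524.3 mm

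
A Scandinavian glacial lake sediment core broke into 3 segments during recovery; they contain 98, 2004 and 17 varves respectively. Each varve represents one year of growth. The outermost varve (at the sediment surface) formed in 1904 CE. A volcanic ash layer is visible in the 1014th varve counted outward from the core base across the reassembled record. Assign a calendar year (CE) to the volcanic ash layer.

799 CE

Total varves = 98 + 2004 + 17 = 2119.
Between varve 1014 and the sediment surface there are 2119 − 1014 = 1105 varves.
1904 − 1105 = 799 CE.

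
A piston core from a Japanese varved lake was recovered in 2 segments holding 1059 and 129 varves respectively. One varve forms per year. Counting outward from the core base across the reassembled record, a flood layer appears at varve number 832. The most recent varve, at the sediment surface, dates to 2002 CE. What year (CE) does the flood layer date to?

Total varves = 1059 + 129 = 1188.
The flood layer sits at varve 832 from the core base, so 1188 − 832 = 356 varves formed after it.
2002 − 356 = 1646 CE.

1646 CE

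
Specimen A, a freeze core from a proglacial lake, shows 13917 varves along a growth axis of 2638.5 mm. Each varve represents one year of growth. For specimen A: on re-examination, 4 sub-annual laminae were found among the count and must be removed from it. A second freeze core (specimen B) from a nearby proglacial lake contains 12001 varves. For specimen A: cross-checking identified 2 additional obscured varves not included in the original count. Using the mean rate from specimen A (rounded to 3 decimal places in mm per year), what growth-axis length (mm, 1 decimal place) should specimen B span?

Specimen A: correcting the raw count gives 13917 − 4 + 2 = 13915 true varves.
A: Extension rate ≈ 2638.5 / 13915 = 0.190 mm per year.
For B, 0.190 mm/year × 12001 years = 2280.2 mm.

2280.2 mm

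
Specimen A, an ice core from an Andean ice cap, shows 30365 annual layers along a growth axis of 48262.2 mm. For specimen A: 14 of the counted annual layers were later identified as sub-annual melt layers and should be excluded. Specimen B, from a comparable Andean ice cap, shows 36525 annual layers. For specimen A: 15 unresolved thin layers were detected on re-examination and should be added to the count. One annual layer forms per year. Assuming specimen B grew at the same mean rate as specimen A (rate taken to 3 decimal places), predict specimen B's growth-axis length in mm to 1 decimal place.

58038.2 mm

Specimen A: after corrections the count is 30365 − 14 + 15 = 30366 annual layers.
A: 48262.2 mm over 30366 years gives 48262.2 / 30366 ≈ 1.589 mm per year.
Length of B = 1.589 × 36525 = 58038.2 mm.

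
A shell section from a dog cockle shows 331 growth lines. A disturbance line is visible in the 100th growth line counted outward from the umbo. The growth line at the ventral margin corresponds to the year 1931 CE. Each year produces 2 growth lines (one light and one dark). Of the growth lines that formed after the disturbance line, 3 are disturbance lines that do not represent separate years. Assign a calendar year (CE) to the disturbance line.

331 − 100 = 231 growth lines lie beyond the disturbance line toward the ventral margin.
Excluding 3 false growth lines: 231 − 3 = 228.
228 growth lines at 2 per year is 228 / 2 = 114 years.
1931 − 114 = 1817 CE.

1817 CE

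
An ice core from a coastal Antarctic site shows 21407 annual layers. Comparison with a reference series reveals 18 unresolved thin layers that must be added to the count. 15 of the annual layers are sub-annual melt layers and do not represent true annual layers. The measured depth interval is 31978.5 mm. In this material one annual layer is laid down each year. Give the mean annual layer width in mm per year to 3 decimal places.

1.494 mm per year

Adjusted count: 21407 − 15 + 18 = 21410 annual layers.
Extension rate ≈ 31978.5 / 21410 = 1.494 mm per year.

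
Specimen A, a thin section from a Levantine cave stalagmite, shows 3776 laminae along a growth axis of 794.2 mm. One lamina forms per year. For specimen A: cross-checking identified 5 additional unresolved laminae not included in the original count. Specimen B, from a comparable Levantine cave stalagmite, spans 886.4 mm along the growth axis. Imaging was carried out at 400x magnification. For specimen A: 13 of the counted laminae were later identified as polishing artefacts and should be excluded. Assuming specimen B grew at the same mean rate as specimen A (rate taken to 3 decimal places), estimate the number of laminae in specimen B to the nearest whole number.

Specimen A: after corrections the count is 3776 − 13 + 5 = 3768 laminae.
A: 794.2 mm over 3768 years gives 794.2 / 3768 ≈ 0.211 mm per year.
Specimen B: 886.4 mm / 0.211 mm per year = 4200.95 years ≈ 4201 laminae.

4201 laminae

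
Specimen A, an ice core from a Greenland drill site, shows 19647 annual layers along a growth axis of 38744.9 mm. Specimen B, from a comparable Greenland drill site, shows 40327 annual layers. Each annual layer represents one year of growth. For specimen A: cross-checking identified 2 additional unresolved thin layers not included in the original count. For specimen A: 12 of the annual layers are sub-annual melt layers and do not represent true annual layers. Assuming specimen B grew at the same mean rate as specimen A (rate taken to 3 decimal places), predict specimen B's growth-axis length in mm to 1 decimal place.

79565.2 mm

Specimen A: after corrections the count is 19647 − 12 + 2 = 19637 annual layers.
A: 38744.9 mm over 19637 years gives 38744.9 / 19637 ≈ 1.973 mm per year.
B's length ≈ 1.973 × 40327 = 79565.2 mm.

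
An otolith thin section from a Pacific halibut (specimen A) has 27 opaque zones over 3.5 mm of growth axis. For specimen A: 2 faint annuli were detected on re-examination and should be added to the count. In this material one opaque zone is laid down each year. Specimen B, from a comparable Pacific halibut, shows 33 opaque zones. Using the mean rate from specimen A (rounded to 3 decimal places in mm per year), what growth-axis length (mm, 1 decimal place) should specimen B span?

4.0 mm

Specimen A: correcting the raw count gives 27 + 2 = 29 true opaque zones.
A: Extension rate ≈ 3.5 / 29 = 0.121 mm/year.
B's length ≈ 0.121 × 33 = 4.0 mm.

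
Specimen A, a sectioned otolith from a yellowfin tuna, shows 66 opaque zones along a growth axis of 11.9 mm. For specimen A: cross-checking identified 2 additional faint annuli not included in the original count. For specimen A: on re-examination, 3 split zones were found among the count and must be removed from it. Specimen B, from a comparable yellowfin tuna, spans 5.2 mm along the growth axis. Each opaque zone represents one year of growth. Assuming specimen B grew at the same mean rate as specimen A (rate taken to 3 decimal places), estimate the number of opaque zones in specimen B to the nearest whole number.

Specimen A: true opaque zone count = 66 − 3 + 2 = 65.
A: Mean rate = 11.9 mm / 65 years ≈ 0.183 mm/year.
For B, 5.2 / 0.183 = 28.42 years ≈ 28 opaque zones.

28 opaque zones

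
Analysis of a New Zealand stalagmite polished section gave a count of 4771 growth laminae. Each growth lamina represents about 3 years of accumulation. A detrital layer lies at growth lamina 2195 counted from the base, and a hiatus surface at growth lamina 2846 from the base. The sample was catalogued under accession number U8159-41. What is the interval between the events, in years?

2846 − 2195 = 651 growth laminae lie between the two events.
Multiplying by 3 years per growth lamina: 651 × 3 = 1953 years.

1953 years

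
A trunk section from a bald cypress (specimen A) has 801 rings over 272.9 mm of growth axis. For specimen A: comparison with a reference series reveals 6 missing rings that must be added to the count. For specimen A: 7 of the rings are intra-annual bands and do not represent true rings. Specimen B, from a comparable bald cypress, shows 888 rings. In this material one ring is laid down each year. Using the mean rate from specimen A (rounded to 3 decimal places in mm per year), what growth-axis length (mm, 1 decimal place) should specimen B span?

302.8 mm

Specimen A: correcting the raw count gives 801 − 7 + 6 = 800 true rings.
A: 272.9 mm over 800 years gives 272.9 / 800 ≈ 0.341 mm per year.
For B, 0.341 mm/year × 888 years = 302.8 mm.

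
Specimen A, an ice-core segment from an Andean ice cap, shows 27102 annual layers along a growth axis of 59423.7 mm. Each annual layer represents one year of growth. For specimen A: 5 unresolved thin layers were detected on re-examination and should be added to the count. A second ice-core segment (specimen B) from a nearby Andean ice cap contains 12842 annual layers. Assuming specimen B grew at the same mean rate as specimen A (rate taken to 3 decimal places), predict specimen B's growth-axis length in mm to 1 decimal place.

Specimen A: after corrections the count is 27102 + 5 = 27107 annual layers.
A: Mean rate = 59423.7 mm / 27107 years ≈ 2.192 mm per year.
Length of B = 2.192 × 12842 = 28149.7 mm.

28149.7 mm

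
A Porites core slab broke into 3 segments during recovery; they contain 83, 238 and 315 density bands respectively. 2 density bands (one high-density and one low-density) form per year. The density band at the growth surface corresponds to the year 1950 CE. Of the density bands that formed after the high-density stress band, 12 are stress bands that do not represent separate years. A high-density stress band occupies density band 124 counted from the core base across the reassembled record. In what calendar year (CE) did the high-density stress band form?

1700 CE

Total density bands = 83 + 238 + 315 = 636.
The high-density stress band sits at density band 124 from the core base, so 636 − 124 = 512 density bands formed after it.
512 − 12 false = 500 true density bands after the high-density stress band.
Dividing by 2 density bands per year: 500 / 2 = 250 years.
1950 − 250 = 1700 CE.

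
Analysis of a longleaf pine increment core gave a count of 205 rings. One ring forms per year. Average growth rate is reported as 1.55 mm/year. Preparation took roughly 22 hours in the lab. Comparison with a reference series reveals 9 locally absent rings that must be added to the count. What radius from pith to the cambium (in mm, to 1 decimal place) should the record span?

331.7 mm

Correcting the raw count gives 205 + 9 = 214 true rings.
Predicted length = 1.55 mm/year × 214 years = 331.7 mm.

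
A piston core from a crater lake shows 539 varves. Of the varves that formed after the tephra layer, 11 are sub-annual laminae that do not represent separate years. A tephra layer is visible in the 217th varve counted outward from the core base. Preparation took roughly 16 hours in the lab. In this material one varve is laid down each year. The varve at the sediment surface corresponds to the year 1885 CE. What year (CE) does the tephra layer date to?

1574 CE

Between varve 217 and the sediment surface there are 539 − 217 = 322 varves.
322 − 11 false = 311 true varves after the tephra layer.
Counting back 311 years from 1885 CE places the tephra layer in 1885 − 311 = 1574 CE.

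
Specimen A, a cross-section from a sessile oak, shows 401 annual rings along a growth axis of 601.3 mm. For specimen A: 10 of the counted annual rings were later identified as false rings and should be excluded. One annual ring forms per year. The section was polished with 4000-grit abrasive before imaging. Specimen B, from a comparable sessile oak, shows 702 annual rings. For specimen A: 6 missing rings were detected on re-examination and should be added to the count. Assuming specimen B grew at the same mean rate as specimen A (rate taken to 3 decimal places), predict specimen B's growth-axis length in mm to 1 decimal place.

1063.5 mm

Specimen A: adjusted count: 401 − 10 + 6 = 397 annual rings.
A: Mean rate = 601.3 mm / 397 years ≈ 1.515 mm per year.
B's length ≈ 1.515 × 702 = 1063.5 mm.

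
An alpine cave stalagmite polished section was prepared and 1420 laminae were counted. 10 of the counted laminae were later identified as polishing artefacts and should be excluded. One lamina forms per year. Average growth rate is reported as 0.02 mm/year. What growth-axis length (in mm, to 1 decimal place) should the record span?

28.2 mm

After corrections the count is 1420 − 10 = 1410 laminae.
1410 years at 0.02 mm/year gives 0.02 × 1410 = 28.2 mm.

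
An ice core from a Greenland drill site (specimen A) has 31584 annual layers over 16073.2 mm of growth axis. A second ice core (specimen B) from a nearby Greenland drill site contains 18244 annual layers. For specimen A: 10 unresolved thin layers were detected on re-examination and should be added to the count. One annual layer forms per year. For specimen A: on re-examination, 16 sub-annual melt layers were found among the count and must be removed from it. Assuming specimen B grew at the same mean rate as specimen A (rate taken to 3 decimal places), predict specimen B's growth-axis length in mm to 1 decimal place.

Specimen A: adjusted count: 31584 − 16 + 10 = 31578 annual layers.
A: Extension rate ≈ 16073.2 / 31578 = 0.509 mm/year.
Length of B = 0.509 × 18244 = 9286.2 mm.

9286.2 mm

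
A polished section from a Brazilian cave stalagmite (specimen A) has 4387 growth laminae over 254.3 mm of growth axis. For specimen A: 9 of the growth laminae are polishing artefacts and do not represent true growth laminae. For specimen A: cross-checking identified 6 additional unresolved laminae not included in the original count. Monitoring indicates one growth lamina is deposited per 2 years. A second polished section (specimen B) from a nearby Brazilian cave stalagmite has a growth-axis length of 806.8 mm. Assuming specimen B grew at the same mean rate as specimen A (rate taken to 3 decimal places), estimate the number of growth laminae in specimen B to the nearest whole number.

13910 growth laminae

Specimen A: adjusted count: 4387 − 9 + 6 = 4384 growth laminae.
Specimen A: at 2 years per growth lamina, 4384 × 2 = 8768 years.
A: 254.3 mm over 8768 years gives 254.3 / 8768 ≈ 0.029 mm/yr.
For B, 806.8 / 0.029 = 27820.69 years; at 2 years per growth lamina that is 27820.69 / 2 ≈ 13910 growth laminae.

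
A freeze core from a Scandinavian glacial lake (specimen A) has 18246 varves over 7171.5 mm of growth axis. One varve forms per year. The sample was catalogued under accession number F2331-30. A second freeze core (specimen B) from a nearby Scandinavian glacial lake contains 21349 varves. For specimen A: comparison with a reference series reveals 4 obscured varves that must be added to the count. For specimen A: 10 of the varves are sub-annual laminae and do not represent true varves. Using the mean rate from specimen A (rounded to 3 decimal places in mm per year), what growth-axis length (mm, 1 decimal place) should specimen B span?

Specimen A: adjusted count: 18246 − 10 + 4 = 18240 varves.
A: 7171.5 mm over 18240 years gives 7171.5 / 18240 ≈ 0.393 mm per year.
Length of B = 0.393 × 21349 = 8390.2 mm.

8390.2 mm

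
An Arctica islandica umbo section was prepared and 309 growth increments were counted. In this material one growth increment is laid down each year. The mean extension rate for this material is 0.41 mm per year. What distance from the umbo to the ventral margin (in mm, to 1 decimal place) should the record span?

309 years of growth are recorded.
Length ≈ 0.41 × 309 = 126.7 mm.

126.7 mm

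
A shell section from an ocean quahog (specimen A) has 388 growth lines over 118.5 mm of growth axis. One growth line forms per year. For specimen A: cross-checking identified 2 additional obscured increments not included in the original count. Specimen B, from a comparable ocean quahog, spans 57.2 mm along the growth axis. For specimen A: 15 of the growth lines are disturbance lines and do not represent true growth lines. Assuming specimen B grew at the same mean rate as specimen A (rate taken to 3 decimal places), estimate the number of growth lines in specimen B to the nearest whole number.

181 growth lines

Specimen A: after corrections the count is 388 − 15 + 2 = 375 growth lines.
A: Extension rate ≈ 118.5 / 375 = 0.316 mm per year.
B spans 57.2 / 0.316 = 181.01 years ≈ 181 growth lines.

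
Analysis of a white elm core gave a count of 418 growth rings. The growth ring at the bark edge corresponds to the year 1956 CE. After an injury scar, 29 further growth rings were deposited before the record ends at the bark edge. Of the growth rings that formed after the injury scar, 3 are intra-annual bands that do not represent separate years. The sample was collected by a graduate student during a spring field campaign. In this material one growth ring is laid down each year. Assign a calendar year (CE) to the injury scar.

There are 29 growth rings younger than the injury scar.
Excluding 3 false growth rings: 29 − 3 = 26.
The growth ring at the bark edge is 1956 CE, so the injury scar dates to 1956 − 26 = 1930 CE.

1930 CE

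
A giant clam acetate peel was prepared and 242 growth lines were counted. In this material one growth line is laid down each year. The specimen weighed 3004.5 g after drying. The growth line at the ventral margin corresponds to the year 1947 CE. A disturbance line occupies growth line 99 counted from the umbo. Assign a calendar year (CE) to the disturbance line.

Between growth line 99 and the ventral margin there are 242 − 99 = 143 growth lines.
The growth line at the ventral margin is 1947 CE, so the disturbance line dates to 1947 − 143 = 1804 CE.

1804 CE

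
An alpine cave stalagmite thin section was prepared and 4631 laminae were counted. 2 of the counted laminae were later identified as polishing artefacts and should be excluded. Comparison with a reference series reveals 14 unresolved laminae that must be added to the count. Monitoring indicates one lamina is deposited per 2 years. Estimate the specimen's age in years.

Correcting the raw count gives 4631 − 2 + 14 = 4643 true laminae.
At 2 years per lamina, 4643 × 2 = 9286 years.

9286 yr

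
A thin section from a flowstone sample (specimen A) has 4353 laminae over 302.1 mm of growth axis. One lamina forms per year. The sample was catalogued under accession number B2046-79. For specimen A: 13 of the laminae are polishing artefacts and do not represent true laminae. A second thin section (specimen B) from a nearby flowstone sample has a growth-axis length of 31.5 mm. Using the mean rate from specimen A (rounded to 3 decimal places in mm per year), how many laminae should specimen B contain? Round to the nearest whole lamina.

Specimen A: after corrections the count is 4353 − 13 = 4340 laminae.
A: Extension rate ≈ 302.1 / 4340 = 0.070 mm per year.
For B, 31.5 / 0.070 = 450.00 years ≈ 450 laminae.

450 laminae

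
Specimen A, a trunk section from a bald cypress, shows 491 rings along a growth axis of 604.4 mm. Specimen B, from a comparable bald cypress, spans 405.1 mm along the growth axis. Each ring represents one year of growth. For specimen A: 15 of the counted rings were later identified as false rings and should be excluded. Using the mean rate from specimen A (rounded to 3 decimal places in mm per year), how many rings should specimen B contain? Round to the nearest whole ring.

319 rings

Specimen A: adjusted count: 491 − 15 = 476 rings.
A: Extension rate ≈ 604.4 / 476 = 1.270 mm/yr.
B spans 405.1 / 1.270 = 318.98 years ≈ 319 rings.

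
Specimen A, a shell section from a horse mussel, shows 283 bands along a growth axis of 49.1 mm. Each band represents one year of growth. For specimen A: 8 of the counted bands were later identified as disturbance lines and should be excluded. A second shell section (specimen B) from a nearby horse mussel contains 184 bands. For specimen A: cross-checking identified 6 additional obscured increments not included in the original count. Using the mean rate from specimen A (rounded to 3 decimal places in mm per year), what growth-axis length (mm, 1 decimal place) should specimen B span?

Specimen A: correcting the raw count gives 283 − 8 + 6 = 281 true bands.
A: 49.1 mm over 281 years gives 49.1 / 281 ≈ 0.175 mm/yr.
Length of B = 0.175 × 184 = 32.2 mm.

32.2 mm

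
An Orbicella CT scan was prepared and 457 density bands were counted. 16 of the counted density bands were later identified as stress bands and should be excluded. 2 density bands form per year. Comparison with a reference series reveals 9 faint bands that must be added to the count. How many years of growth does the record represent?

After corrections the count is 457 − 16 + 9 = 450 density bands.
450 density bands at 2 per year is 450 / 2 = 225 years.

225 yr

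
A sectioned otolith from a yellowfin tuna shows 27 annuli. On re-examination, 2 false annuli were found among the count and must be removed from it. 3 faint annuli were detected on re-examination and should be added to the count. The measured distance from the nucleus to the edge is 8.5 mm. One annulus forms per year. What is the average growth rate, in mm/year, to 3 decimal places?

0.304 mm/year

Adjusted count: 27 − 2 + 3 = 28 annuli.
8.5 mm over 28 years gives 8.5 / 28 ≈ 0.304 mm/year.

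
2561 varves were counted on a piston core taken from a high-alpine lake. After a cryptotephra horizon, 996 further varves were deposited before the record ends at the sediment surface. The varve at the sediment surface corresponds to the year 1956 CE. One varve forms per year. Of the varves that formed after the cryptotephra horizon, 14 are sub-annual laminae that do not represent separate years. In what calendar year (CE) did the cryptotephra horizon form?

974 CE

996 varves formed after the cryptotephra horizon.
Removing the 14 false varves leaves 996 − 14 = 982 true varves beyond the cryptotephra horizon.
Counting back 982 years from 1956 CE places the cryptotephra horizon in 1956 − 982 = 974 CE.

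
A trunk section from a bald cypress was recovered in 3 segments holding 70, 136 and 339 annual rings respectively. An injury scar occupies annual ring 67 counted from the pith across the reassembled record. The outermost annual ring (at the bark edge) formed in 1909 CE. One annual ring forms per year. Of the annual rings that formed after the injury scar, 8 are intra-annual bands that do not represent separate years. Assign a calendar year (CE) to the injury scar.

1439 CE

Total annual rings = 70 + 136 + 339 = 545.
545 − 67 = 478 annual rings lie beyond the injury scar toward the bark edge.
478 − 8 false = 470 true annual rings after the injury scar.
The annual ring at the bark edge is 1909 CE, so the injury scar dates to 1909 − 470 = 1439 CE.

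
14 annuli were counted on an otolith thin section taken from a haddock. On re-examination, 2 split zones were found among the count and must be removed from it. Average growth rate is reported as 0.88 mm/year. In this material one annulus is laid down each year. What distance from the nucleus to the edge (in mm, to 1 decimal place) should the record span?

After corrections the count is 14 − 2 = 12 annuli.
Predicted length = 0.88 mm/year × 12 years = 10.6 mm.

10.6 mm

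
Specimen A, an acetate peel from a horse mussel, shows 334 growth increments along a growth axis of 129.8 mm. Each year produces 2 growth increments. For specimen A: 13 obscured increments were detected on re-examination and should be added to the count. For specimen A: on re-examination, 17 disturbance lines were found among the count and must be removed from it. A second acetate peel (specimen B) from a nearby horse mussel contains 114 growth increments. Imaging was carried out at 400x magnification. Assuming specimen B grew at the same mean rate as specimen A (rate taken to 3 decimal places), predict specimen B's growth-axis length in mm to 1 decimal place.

Specimen A: adjusted count: 334 − 17 + 13 = 330 growth increments.
Specimen A: with 2 growth increments per year, 330 / 2 = 165 years.
A: Extension rate ≈ 129.8 / 165 = 0.787 mm/yr.
Specimen B: with 2 growth increments per year, 114 / 2 = 57 years. Length of B = 0.787 × 57 = 44.9 mm.

44.9 mm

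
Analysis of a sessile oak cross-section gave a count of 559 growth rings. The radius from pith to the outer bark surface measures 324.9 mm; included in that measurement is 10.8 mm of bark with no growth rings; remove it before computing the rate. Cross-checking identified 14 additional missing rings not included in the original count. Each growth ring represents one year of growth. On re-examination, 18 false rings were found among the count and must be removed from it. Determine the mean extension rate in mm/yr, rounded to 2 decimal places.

0.57 mm/yr

Adjusted count: 559 − 18 + 14 = 555 growth rings.
Net length = 324.9 − 10.8 = 314.1 mm.
314.1 mm over 555 years gives 314.1 / 555 ≈ 0.57 mm/yr.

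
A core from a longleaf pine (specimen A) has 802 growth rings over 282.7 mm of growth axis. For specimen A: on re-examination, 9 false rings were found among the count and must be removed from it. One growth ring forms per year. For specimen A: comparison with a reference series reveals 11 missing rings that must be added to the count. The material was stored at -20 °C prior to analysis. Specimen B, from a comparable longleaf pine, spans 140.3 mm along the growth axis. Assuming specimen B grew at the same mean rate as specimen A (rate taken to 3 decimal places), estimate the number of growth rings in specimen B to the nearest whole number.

Specimen A: true growth ring count = 802 − 9 + 11 = 804.
A: 282.7 mm over 804 years gives 282.7 / 804 ≈ 0.352 mm per year.
B spans 140.3 / 0.352 = 398.58 years ≈ 399 growth rings.

399 growth rings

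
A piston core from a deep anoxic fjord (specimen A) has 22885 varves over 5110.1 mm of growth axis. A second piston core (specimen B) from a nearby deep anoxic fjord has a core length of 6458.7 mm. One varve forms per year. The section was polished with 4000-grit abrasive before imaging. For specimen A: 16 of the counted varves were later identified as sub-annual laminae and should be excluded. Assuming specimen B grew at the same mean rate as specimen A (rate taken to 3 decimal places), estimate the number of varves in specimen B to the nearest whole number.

28963 varves

Specimen A: true varve count = 22885 − 16 = 22869.
A: Mean rate = 5110.1 mm / 22869 years ≈ 0.223 mm per year.
For B, 6458.7 / 0.223 = 28962.78 years ≈ 28963 varves.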